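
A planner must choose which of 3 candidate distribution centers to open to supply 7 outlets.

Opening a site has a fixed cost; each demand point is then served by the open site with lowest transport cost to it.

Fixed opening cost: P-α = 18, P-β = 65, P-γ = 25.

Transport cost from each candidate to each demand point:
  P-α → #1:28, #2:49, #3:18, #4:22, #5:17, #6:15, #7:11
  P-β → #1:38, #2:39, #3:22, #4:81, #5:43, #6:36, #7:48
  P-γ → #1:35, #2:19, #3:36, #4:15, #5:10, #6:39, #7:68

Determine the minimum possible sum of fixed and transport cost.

Open {P-α, P-γ}: assign each demand point to its cheapest open site.
  #1→P-α 28, #2→P-γ 19, #3→P-α 18, #4→P-γ 15, #5→P-γ 10, #6→P-α 15, #7→P-α 11
  transport cost 116, fixed 43 → total 159.
Compare {P-α}: transport cost 160 + fixed 18 = 178.
Compare {P-α, P-β, P-γ}: transport cost 116 + fixed 108 = 224.
Compare {P-α, P-β}: transport cost 150 + fixed 83 = 233.
All other subsets cost ≥ 178. Minimum total cost: 159.

159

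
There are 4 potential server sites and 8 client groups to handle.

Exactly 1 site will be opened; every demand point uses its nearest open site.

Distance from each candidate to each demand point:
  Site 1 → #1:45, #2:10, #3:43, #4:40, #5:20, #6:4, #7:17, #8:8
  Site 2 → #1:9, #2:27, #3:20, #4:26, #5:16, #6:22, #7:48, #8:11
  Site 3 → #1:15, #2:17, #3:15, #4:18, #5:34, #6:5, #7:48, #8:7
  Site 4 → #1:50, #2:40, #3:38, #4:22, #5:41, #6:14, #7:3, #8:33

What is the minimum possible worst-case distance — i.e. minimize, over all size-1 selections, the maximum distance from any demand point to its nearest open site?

45

Open {Site 1}.
  Farthest demand point is #1 at distance 45 (to Site 1); all others are ≤ 45.
With {Site 2} the worst case is 48.
With {Site 3} the worst case is 48.
No size-1 selection achieves below 45.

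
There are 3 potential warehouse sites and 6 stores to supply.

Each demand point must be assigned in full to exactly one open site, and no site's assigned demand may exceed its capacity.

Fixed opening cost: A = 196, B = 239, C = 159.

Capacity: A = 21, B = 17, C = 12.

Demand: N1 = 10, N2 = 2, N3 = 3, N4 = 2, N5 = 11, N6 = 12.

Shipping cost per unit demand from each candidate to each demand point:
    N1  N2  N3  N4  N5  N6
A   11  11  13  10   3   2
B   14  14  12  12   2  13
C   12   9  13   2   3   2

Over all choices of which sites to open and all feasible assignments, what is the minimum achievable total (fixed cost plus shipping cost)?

822

Open {A, B, C}; cheapest assignment that respects the capacities:
  A (cap 21, load 14): N2, N6 — cost 2×11 + 12×2 = 46
  B (cap 17, load 14): N3, N5 — cost 3×12 + 11×2 = 58
  C (cap 12, load 12): N1, N4 — cost 10×12 + 2×2 = 124
  Shipping 228, fixed 594 → total 822.
  Any other capacity-feasible assignment to {A, B, C} ships for at least 228.
Total demand is 40 and no other set of sites has combined capacity ≥ 40, so {A, B, C} is the only feasible choice of open sites. Minimum: 822.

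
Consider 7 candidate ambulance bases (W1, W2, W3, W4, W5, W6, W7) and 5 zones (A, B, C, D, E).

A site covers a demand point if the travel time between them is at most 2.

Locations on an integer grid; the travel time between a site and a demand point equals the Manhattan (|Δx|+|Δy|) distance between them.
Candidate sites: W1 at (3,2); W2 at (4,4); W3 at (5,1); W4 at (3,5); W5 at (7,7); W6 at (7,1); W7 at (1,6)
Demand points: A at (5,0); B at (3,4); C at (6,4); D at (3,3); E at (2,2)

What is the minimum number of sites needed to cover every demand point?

3

Coverage sets (demand points within 2 of each site):
  W1: {B, D, E}
  W2: {B, C, D}
  W3: {A}
  W4: {B, D}
  W5: {}
  W6: {}
  W7: {}
No 2 sites suffice: every size-2 union leaves at least one demand point uncovered.
But {W1, W2, W3} covers everything, so the minimum is 3.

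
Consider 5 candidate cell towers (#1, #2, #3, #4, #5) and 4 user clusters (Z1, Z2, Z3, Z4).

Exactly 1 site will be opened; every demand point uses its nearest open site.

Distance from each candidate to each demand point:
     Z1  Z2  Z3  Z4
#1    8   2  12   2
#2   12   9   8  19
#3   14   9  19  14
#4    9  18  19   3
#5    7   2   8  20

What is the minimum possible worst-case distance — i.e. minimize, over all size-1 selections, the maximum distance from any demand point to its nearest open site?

12

Open {#1}.
  Farthest demand point is Z3 at distance 12 (to #1); all others are ≤ 12.
With {#2} the worst case is 19.
With {#3} the worst case is 19.
No size-1 selection achieves below 12.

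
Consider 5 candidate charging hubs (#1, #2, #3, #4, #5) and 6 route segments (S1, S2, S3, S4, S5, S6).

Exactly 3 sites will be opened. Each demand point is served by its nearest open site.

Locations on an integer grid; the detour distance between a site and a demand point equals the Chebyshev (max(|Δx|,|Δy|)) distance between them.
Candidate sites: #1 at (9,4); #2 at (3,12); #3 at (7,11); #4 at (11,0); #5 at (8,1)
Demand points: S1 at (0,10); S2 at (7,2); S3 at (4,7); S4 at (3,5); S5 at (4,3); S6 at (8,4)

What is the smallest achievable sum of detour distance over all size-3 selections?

Open {#1, #2, #5}.
  S1→#2 3, S2→#5 1, S3→#1 5, S4→#5 5, S5→#5 4, S6→#1 1  ⇒ total 19.
Compare {#2, #3, #5}: total 20.
Compare {#1, #2, #3}: total 21.
No size-3 selection does better; minimum is 19.

19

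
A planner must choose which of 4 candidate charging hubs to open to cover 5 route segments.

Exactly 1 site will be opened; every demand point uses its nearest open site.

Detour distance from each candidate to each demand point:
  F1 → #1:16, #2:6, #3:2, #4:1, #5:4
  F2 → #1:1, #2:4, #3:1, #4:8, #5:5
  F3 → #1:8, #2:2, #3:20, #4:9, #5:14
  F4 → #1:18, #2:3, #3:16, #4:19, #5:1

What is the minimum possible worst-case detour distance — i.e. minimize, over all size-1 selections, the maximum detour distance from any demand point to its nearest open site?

8

Open {F2}.
  Farthest demand point is #4 at detour distance 8 (to F2); all others are ≤ 8.
With {F1} the worst case is 16.
With {F4} the worst case is 19.
No size-1 selection achieves below 8.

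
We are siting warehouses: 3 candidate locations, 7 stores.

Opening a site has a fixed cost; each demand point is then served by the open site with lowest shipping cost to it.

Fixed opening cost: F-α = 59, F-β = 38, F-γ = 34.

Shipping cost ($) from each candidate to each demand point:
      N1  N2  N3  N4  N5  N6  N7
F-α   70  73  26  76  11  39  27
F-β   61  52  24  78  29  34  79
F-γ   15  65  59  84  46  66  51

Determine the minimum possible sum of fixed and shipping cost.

Open {F-α, F-γ}: assign each demand point to its cheapest open site.
  N1→F-γ 15, N2→F-γ 65, N3→F-α 26, N4→F-α 76, N5→F-α 11, N6→F-α 39, N7→F-α 27
  shipping cost 259, fixed 93 → total 352.
Compare {F-β, F-γ}: shipping cost 283 + fixed 72 = 355.
Compare {F-α, F-β, F-γ}: shipping cost 239 + fixed 131 = 370.
Compare {F-α}: shipping cost 322 + fixed 59 = 381.
All other subsets cost ≥ 355. Minimum total cost: 352.

352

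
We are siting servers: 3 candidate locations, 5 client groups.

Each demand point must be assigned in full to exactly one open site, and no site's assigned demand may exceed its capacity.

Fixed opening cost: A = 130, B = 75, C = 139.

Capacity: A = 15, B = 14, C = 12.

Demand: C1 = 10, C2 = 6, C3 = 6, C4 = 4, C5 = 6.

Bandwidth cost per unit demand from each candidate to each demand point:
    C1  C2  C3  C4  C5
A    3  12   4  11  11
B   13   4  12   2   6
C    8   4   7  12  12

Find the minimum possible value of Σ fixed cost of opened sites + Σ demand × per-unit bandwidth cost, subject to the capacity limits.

Open {A, B, C}; cheapest assignment that respects the capacities:
  A (cap 15, load 10): C1 — cost 10×3 = 30
  B (cap 14, load 10): C4, C5 — cost 4×2 + 6×6 = 44
  C (cap 12, load 12): C2, C3 — cost 6×4 + 6×7 = 66
  Shipping 140, fixed 344 → total 484.
  Any other capacity-feasible assignment to {A, B, C} ships for at least 140.
Total demand is 32 and no other set of sites has combined capacity ≥ 32, so {A, B, C} is the only feasible choice of open sites. Minimum: 484.

484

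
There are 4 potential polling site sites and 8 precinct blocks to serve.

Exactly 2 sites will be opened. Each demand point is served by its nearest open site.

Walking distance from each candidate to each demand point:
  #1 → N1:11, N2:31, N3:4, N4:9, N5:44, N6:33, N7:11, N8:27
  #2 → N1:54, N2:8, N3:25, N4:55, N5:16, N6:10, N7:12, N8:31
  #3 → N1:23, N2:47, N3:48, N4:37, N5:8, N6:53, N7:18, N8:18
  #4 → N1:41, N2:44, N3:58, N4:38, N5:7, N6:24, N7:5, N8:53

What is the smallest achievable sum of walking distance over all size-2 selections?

Open {#1, #2}.
  N1→#1 11, N2→#2 8, N3→#1 4, N4→#1 9, N5→#2 16, N6→#2 10, N7→#1 11, N8→#1 27  ⇒ total 96.
Compare {#1, #4}: total 118.
Compare {#1, #3}: total 125.
No size-2 selection does better; minimum is 96.

96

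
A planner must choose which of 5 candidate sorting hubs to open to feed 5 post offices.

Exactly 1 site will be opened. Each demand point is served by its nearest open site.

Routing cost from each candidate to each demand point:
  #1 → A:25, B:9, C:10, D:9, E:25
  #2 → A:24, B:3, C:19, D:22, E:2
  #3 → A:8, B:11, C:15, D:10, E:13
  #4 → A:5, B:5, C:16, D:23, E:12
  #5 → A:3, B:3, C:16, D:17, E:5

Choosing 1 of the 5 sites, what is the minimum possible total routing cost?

Open {#5}.
  A→#5 3, B→#5 3, C→#5 16, D→#5 17, E→#5 5  ⇒ total 44.
Compare {#3}: total 57.
Compare {#4}: total 61.
No size-1 selection does better; minimum is 44.

44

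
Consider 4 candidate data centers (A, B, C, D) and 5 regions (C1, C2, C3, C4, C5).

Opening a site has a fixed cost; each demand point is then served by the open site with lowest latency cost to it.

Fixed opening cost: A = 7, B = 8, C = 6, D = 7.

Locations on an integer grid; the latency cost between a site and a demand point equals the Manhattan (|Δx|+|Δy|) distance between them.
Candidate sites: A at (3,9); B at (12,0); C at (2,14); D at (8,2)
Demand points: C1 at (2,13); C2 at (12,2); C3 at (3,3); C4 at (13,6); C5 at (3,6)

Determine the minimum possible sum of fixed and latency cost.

Open {A, B}: assign each demand point to its cheapest open site.
  C1→A 5, C2→B 2, C3→A 6, C4→B 7, C5→A 3
  latency cost 23, fixed 15 → total 38.
Compare {A, B, C}: latency cost 19 + fixed 21 = 40.
Compare {A, D}: latency cost 27 + fixed 14 = 41.
Compare {C, D}: latency cost 29 + fixed 13 = 42.
All other subsets cost ≥ 40. Minimum total cost: 38.

38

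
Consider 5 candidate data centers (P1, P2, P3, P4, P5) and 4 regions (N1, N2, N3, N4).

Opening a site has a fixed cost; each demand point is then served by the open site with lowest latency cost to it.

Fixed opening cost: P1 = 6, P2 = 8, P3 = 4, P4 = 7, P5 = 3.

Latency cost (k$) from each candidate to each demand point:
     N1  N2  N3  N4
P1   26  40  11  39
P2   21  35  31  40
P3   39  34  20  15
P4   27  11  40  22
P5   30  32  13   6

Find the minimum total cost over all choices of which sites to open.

67

Open {P4, P5}: assign each demand point to its cheapest open site.
  N1→P4 27, N2→P4 11, N3→P5 13, N4→P5 6
  latency cost 57, fixed 10 → total 67.
Compare {P2, P4, P5}: latency cost 51 + fixed 18 = 69.
Compare {P1, P4, P5}: latency cost 54 + fixed 16 = 70.
Compare {P3, P4, P5}: latency cost 57 + fixed 14 = 71.
All other subsets cost ≥ 69. Minimum total cost: 67.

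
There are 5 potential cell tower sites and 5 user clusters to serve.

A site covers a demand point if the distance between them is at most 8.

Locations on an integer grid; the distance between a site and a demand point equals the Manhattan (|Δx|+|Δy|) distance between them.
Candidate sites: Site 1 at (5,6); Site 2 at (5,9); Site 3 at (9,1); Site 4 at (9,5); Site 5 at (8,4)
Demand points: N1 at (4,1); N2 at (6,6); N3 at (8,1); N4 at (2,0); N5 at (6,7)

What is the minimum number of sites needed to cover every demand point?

2

Coverage sets (demand points within 8 of each site):
  Site 1: {N1, N2, N3, N5}
  Site 2: {N2, N5}
  Site 3: {N1, N2, N3, N4}
  Site 4: {N2, N3, N5}
  Site 5: {N1, N2, N3, N5}
No single site covers all 5 demand points.
But {Site 1, Site 3} covers everything, so the minimum is 2.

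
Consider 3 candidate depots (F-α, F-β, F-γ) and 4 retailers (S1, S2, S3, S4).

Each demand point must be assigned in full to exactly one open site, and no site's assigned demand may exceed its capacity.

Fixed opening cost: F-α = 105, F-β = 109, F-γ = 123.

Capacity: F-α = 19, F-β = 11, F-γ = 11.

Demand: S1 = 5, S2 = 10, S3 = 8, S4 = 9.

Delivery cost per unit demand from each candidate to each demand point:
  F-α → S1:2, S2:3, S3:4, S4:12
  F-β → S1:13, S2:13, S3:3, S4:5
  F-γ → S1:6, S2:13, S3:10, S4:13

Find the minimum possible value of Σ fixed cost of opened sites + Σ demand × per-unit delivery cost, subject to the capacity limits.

Open {F-α, F-β, F-γ}; cheapest assignment that respects the capacities:
  F-α (cap 19, load 18): S2, S3 — cost 10×3 + 8×4 = 62
  F-β (cap 11, load 9): S4 — cost 9×5 = 45
  F-γ (cap 11, load 5): S1 — cost 5×6 = 30
  Shipping 137, fixed 337 → total 474.
  Any other capacity-feasible assignment to {F-α, F-β, F-γ} ships for at least 137.
Total demand is 32 and no other set of sites has combined capacity ≥ 32, so {F-α, F-β, F-γ} is the only feasible choice of open sites. Minimum: 474.

474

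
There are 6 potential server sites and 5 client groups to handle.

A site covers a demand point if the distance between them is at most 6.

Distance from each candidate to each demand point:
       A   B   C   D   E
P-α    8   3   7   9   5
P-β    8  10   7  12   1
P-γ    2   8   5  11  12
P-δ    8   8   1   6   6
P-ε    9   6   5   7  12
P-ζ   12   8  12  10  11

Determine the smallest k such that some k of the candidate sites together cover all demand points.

Coverage sets (demand points within 6 of each site):
  P-α: {B, E}
  P-β: {E}
  P-γ: {A, C}
  P-δ: {C, D, E}
  P-ε: {B, C}
  P-ζ: {}
No 2 sites suffice: every size-2 union leaves at least one demand point uncovered.
But {P-α, P-γ, P-δ} covers everything, so the minimum is 3.

3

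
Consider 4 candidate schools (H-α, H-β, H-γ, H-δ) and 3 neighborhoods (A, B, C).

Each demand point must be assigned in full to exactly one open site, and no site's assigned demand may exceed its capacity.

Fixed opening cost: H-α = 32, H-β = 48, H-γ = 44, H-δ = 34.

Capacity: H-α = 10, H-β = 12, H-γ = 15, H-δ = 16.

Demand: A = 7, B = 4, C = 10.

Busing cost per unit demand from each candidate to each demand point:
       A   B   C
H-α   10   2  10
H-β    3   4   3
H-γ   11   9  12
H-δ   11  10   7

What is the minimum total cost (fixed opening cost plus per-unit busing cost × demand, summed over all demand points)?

189

Open {H-β, H-δ}; cheapest assignment that respects the capacities:
  H-β (cap 12, load 11): A, B — cost 7×3 + 4×4 = 37
  H-δ (cap 16, load 10): C — cost 10×7 = 70
  Shipping 107, fixed 82 → total 189.
  Any other capacity-feasible assignment to {H-β, H-δ} ships for at least 107.
Compare {H-α, H-β, H-δ}: its best feasible assignment gives total 213.
Compare {H-α, H-β}: its best feasible assignment gives total 217.
Every other set of open sites that can feasibly serve all demand totals ≥ 213 even under its best assignment. Minimum: 189.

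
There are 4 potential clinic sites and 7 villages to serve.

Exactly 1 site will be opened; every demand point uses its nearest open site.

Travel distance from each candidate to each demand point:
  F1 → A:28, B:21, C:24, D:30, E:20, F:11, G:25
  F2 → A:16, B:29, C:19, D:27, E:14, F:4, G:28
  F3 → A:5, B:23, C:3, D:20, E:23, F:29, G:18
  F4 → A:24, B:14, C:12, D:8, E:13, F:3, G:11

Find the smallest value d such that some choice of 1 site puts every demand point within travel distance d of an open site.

24

Open {F4}.
  Farthest demand point is A at travel distance 24 (to F4); all others are ≤ 24.
With {F2} the worst case is 29.
With {F3} the worst case is 29.
No size-1 selection achieves below 24.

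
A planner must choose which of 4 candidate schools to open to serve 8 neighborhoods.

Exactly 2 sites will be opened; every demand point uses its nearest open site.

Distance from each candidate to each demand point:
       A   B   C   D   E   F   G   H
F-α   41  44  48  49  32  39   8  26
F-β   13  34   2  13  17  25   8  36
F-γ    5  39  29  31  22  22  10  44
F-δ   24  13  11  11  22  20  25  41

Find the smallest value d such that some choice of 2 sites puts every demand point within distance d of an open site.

Open {F-α, F-δ}.
  Farthest demand point is H at distance 26 (to F-α); all others are ≤ 26.
With {F-α, F-β} the worst case is 34.
With {F-β, F-γ} the worst case is 36.
No size-2 selection achieves below 26.

26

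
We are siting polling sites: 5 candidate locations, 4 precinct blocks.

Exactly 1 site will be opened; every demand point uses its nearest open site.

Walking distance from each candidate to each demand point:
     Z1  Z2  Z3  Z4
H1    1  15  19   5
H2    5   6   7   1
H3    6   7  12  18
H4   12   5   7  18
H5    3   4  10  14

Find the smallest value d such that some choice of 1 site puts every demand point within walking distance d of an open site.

Open {H2}.
  Farthest demand point is Z3 at walking distance 7 (to H2); all others are ≤ 7.
With {H5} the worst case is 14.
With {H3} the worst case is 18.
No size-1 selection achieves below 7.

7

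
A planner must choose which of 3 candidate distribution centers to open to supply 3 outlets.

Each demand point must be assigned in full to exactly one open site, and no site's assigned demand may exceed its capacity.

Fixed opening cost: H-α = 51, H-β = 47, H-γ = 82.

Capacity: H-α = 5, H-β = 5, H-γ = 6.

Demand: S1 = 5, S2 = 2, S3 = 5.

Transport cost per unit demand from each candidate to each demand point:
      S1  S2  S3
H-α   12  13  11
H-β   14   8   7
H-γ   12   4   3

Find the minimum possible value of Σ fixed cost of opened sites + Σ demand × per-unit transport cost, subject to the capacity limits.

271

Open {H-α, H-β, H-γ}; cheapest assignment that respects the capacities:
  H-α (cap 5, load 5): S1 — cost 5×12 = 60
  H-β (cap 5, load 2): S2 — cost 2×8 = 16
  H-γ (cap 6, load 5): S3 — cost 5×3 = 15
  Shipping 91, fixed 180 → total 271.
  Any other capacity-feasible assignment to {H-α, H-β, H-γ} ships for at least 91.
Total demand is 12 and no other set of sites has combined capacity ≥ 12, so {H-α, H-β, H-γ} is the only feasible choice of open sites. Minimum: 271.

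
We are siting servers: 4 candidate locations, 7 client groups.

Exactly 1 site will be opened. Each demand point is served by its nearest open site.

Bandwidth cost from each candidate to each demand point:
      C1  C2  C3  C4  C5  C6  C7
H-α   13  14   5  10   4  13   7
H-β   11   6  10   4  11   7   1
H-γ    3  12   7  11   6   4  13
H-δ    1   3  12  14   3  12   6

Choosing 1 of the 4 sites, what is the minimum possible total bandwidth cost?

50

Open {H-β}.
  C1→H-β 11, C2→H-β 6, C3→H-β 10, C4→H-β 4, C5→H-β 11, C6→H-β 7, C7→H-β 1  ⇒ total 50.
Compare {H-δ}: total 51.
Compare {H-γ}: total 56.
No size-1 selection does better; minimum is 50.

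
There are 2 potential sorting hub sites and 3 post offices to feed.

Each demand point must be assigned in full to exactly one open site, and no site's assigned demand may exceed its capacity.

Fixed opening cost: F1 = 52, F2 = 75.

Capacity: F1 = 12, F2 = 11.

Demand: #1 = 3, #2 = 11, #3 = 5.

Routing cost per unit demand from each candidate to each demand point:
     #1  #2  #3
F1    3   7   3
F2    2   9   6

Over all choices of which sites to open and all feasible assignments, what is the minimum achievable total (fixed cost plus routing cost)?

Open {F1, F2}; cheapest assignment that respects the capacities:
  F1 (cap 12, load 11): #2 — cost 11×7 = 77
  F2 (cap 11, load 8): #1, #3 — cost 3×2 + 5×6 = 36
  Shipping 113, fixed 127 → total 240.
  Any other capacity-feasible assignment to {F1, F2} ships for at least 113.
Total demand is 19 and no other set of sites has combined capacity ≥ 19, so {F1, F2} is the only feasible choice of open sites. Minimum: 240.

240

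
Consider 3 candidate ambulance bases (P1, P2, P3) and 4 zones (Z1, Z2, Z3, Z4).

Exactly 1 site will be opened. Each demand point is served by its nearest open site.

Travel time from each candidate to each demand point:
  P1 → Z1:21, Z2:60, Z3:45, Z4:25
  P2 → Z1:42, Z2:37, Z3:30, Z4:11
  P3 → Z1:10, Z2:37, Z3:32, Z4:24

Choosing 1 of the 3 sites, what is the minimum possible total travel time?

103

Open {P3}.
  Z1→P3 10, Z2→P3 37, Z3→P3 32, Z4→P3 24  ⇒ total 103.
Compare {P2}: total 120.
Compare {P1}: total 151.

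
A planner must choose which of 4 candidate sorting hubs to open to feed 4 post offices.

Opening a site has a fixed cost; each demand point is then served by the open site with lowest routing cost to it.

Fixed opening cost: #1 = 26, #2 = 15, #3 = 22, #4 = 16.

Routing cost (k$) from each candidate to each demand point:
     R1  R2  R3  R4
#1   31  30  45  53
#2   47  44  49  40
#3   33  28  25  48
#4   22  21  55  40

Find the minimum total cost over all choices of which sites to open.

146

Open {#3, #4}: assign each demand point to its cheapest open site.
  R1→#4 22, R2→#4 21, R3→#3 25, R4→#4 40
  routing cost 108, fixed 38 → total 146.
Compare {#4}: routing cost 138 + fixed 16 = 154.
Compare {#3}: routing cost 134 + fixed 22 = 156.
Compare {#2, #3, #4}: routing cost 108 + fixed 53 = 161.
All other subsets cost ≥ 154. Minimum total cost: 146.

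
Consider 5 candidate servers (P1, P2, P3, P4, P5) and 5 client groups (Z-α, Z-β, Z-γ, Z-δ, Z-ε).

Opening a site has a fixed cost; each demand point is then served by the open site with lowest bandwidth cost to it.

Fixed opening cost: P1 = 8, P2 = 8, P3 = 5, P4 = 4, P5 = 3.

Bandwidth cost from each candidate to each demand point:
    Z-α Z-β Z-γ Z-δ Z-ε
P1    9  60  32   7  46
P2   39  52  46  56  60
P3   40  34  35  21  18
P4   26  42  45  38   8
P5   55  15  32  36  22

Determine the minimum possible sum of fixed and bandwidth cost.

86

Open {P1, P4, P5}: assign each demand point to its cheapest open site.
  Z-α→P1 9, Z-β→P5 15, Z-γ→P1 32, Z-δ→P1 7, Z-ε→P4 8
  bandwidth cost 71, fixed 15 → total 86.
Compare {P1, P3, P4, P5}: bandwidth cost 71 + fixed 20 = 91.
Compare {P1, P2, P4, P5}: bandwidth cost 71 + fixed 23 = 94.
Compare {P1, P5}: bandwidth cost 85 + fixed 11 = 96.
All other subsets cost ≥ 91. Minimum total cost: 86.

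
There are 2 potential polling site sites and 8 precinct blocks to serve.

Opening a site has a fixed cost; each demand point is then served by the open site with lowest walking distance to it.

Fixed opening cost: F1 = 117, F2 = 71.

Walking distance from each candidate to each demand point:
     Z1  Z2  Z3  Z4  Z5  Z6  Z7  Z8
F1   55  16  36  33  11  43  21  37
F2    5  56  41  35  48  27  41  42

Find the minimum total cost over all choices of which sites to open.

366

Open {F2}: assign each demand point to its cheapest open site.
  Z1→F2 5, Z2→F2 56, Z3→F2 41, Z4→F2 35, Z5→F2 48, Z6→F2 27, Z7→F2 41, Z8→F2 42
  walking distance 295, fixed 71 → total 366.
Compare {F1}: walking distance 252 + fixed 117 = 369.
Compare {F1, F2}: walking distance 186 + fixed 188 = 374.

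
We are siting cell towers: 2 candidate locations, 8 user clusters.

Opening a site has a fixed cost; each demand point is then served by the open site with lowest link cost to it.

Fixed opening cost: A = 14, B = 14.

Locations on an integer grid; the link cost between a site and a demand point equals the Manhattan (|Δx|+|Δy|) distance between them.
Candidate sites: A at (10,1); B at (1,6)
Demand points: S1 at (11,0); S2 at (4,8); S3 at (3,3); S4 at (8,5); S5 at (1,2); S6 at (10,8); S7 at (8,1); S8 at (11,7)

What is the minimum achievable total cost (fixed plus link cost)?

66

Open {A, B}: assign each demand point to its cheapest open site.
  S1→A 2, S2→B 5, S3→B 5, S4→A 6, S5→B 4, S6→A 7, S7→A 2, S8→A 7
  link cost 38, fixed 28 → total 66.
Compare {A}: link cost 56 + fixed 14 = 70.
Compare {B}: link cost 72 + fixed 14 = 86.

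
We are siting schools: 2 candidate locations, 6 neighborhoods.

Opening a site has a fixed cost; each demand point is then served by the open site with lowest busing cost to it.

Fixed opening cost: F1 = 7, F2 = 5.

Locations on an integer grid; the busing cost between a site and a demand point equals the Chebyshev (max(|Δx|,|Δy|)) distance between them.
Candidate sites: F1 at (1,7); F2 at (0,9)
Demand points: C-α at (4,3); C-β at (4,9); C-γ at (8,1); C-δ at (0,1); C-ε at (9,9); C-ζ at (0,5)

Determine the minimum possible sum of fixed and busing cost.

37

Open {F1}: assign each demand point to its cheapest open site.
  C-α→F1 4, C-β→F1 3, C-γ→F1 7, C-δ→F1 6, C-ε→F1 8, C-ζ→F1 2
  busing cost 30, fixed 7 → total 37.
Compare {F1, F2}: busing cost 30 + fixed 12 = 42.
Compare {F2}: busing cost 39 + fixed 5 = 44.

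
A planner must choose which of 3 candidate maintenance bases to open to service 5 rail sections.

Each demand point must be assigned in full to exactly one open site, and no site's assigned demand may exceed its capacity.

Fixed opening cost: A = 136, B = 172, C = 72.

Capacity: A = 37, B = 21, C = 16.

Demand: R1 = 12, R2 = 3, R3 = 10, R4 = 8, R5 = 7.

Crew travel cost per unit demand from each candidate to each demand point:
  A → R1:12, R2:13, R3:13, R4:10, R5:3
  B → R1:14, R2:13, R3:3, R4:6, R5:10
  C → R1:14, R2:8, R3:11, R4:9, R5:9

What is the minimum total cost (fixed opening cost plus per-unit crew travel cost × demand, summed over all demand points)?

Open {A, C}; cheapest assignment that respects the capacities:
  A (cap 37, load 27): R1, R4, R5 — cost 12×12 + 8×10 + 7×3 = 245
  C (cap 16, load 13): R2, R3 — cost 3×8 + 10×11 = 134
  Shipping 379, fixed 208 → total 587.
  Any other capacity-feasible assignment to {A, C} ships for at least 379.
Compare {A, B}: its best feasible assignment gives total 590.
Compare {A, B, C}: its best feasible assignment gives total 647.
Every other set of open sites that can feasibly serve all demand totals ≥ 590 even under its best assignment. Minimum: 587.

587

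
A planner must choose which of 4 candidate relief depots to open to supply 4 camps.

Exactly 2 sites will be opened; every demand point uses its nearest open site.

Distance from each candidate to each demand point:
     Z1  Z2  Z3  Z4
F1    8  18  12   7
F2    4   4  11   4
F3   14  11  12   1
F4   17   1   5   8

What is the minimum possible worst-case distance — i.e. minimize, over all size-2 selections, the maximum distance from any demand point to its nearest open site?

5

Open {F2, F4}.
  Farthest demand point is Z3 at distance 5 (to F4); all others are ≤ 5.
With {F1, F4} the worst case is 8.
With {F1, F2} the worst case is 11.
No size-2 selection achieves below 5.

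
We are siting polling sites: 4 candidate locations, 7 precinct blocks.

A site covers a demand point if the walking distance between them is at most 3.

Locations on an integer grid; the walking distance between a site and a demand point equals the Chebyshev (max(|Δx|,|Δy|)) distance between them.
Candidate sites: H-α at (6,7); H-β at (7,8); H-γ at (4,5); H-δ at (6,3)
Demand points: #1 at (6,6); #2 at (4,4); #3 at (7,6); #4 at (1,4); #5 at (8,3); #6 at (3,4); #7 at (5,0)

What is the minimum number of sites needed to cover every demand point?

2

Coverage sets (demand points within 3 of each site):
  H-α: {#1, #2, #3, #6}
  H-β: {#1, #3}
  H-γ: {#1, #2, #3, #4, #6}
  H-δ: {#1, #2, #3, #5, #6, #7}
No single site covers all 7 demand points.
But {H-γ, H-δ} covers everything, so the minimum is 2.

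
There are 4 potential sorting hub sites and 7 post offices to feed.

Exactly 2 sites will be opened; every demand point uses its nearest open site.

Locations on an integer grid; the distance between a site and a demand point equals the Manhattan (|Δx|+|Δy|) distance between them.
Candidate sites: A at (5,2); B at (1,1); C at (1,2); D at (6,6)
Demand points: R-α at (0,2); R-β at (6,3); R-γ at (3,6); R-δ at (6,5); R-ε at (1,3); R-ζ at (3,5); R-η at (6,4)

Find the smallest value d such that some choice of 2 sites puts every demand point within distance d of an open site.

Open {B, D}.
  Farthest demand point is R-ζ at distance 4 (to D); all others are ≤ 4.
With {C, D} the worst case is 4.
With {A, D} the worst case is 5.
No size-2 selection achieves below 4.

4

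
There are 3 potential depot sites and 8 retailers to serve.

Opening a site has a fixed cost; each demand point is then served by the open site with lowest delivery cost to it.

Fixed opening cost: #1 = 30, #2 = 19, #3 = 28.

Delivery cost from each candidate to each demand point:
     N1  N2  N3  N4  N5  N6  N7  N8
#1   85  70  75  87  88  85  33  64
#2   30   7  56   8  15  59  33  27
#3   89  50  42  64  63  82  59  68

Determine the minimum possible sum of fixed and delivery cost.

Open {#2}: assign each demand point to its cheapest open site.
  N1→#2 30, N2→#2 7, N3→#2 56, N4→#2 8, N5→#2 15, N6→#2 59, N7→#2 33, N8→#2 27
  delivery cost 235, fixed 19 → total 254.
Compare {#2, #3}: delivery cost 221 + fixed 47 = 268.
Compare {#1, #2}: delivery cost 235 + fixed 49 = 284.
Compare {#1, #2, #3}: delivery cost 221 + fixed 77 = 298.
All other subsets cost ≥ 268. Minimum total cost: 254.

254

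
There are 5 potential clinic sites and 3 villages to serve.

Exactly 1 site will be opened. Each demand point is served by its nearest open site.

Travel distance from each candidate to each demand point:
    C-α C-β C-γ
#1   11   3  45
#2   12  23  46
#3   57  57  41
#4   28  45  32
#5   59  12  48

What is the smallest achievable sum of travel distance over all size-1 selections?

Open {#1}.
  C-α→#1 11, C-β→#1 3, C-γ→#1 45  ⇒ total 59.
Compare {#2}: total 81.
Compare {#4}: total 105.
No size-1 selection does better; minimum is 59.

59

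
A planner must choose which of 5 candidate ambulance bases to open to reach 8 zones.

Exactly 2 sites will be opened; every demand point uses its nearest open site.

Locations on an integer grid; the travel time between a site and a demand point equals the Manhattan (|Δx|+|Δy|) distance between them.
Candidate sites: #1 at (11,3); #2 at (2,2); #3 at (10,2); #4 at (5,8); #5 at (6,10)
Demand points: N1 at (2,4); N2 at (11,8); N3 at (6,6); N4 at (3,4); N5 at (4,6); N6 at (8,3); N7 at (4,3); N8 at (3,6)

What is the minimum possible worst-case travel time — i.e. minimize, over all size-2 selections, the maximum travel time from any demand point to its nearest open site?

Open {#1, #4}.
  Farthest demand point is N1 at travel time 7 (to #4); all others are ≤ 7.
With {#2, #4} the worst case is 7.
With {#2, #5} the worst case is 7.
No size-2 selection achieves below 7.

7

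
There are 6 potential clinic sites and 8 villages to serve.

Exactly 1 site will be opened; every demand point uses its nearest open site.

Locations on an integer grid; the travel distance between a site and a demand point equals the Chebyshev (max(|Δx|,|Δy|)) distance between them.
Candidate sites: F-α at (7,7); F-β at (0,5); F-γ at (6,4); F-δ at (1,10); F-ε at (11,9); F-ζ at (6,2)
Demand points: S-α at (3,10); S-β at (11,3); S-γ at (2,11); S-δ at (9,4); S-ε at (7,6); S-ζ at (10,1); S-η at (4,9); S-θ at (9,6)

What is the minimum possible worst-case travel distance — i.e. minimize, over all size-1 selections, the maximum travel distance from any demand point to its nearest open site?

6

Open {F-α}.
  Farthest demand point is S-ζ at travel distance 6 (to F-α); all others are ≤ 6.
With {F-γ} the worst case is 7.
With {F-ε} the worst case is 9.
No size-1 selection achieves below 6.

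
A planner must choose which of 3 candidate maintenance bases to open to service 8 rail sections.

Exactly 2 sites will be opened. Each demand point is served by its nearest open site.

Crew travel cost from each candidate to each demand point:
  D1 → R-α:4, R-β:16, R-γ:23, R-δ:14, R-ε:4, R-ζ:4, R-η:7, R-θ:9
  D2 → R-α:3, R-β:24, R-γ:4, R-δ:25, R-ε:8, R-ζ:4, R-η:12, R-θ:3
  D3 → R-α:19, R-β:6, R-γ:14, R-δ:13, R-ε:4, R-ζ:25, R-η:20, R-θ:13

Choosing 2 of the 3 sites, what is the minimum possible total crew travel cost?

49

Open {D2, D3}.
  R-α→D2 3, R-β→D3 6, R-γ→D2 4, R-δ→D3 13, R-ε→D3 4, R-ζ→D2 4, R-η→D2 12, R-θ→D2 3  ⇒ total 49.
Compare {D1, D2}: total 55.
Compare {D1, D3}: total 61.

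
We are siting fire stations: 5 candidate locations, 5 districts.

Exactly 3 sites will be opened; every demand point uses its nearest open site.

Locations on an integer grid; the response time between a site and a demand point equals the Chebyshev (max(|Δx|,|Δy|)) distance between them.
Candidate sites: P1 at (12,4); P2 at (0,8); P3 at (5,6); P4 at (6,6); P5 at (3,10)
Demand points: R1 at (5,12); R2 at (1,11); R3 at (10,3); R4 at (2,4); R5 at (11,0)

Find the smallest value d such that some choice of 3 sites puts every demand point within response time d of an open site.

Open {P1, P2, P5}.
  Farthest demand point is R4 at response time 4 (to P2); all others are ≤ 4.
With {P1, P3, P5} the worst case is 4.
With {P1, P4, P5} the worst case is 4.
No size-3 selection achieves below 4.

4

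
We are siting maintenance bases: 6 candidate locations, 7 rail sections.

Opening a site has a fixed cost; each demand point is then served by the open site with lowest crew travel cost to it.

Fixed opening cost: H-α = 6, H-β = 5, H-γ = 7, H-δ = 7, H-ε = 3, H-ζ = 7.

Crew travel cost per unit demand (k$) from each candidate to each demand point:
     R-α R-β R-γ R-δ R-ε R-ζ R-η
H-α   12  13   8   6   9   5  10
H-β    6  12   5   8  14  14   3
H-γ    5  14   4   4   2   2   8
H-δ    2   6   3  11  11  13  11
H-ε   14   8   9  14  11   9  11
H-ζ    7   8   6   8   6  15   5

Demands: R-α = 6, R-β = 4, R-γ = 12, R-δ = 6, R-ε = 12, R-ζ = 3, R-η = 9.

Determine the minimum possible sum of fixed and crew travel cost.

Open {H-β, H-γ, H-δ}: assign each demand point to its cheapest open site.
  R-α→H-δ 6×2=12, R-β→H-δ 4×6=24, R-γ→H-δ 12×3=36, R-δ→H-γ 6×4=24, R-ε→H-γ 12×2=24, R-ζ→H-γ 3×2=6, R-η→H-β 9×3=27
  crew travel cost 153, fixed 19 → total 172.
Compare {H-β, H-γ, H-δ, H-ε}: crew travel cost 153 + fixed 22 = 175.
Compare {H-α, H-β, H-γ, H-δ}: crew travel cost 153 + fixed 25 = 178.
Compare {H-β, H-γ, H-δ, H-ζ}: crew travel cost 153 + fixed 26 = 179.
All other subsets cost ≥ 175. Minimum total cost: 172.

172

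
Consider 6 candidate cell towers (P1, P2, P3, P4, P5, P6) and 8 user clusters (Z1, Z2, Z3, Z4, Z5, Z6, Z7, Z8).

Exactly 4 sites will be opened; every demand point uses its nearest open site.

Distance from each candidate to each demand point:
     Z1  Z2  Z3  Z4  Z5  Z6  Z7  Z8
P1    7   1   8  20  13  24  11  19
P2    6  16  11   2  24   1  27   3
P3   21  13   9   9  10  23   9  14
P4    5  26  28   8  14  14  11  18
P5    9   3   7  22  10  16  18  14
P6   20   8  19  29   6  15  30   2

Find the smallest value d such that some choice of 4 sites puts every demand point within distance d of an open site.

9

Open {P1, P2, P3, P6}.
  Farthest demand point is Z7 at distance 9 (to P3); all others are ≤ 9.
With {P2, P3, P4, P6} the worst case is 9.
With {P2, P3, P5, P6} the worst case is 9.
No size-4 selection achieves below 9.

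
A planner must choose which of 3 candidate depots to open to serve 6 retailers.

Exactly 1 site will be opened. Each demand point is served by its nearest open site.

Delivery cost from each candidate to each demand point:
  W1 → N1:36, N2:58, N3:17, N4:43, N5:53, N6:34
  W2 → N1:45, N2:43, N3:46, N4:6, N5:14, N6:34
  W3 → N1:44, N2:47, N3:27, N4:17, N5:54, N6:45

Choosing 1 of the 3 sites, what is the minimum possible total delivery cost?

188

Open {W2}.
  N1→W2 45, N2→W2 43, N3→W2 46, N4→W2 6, N5→W2 14, N6→W2 34  ⇒ total 188.
Compare {W3}: total 234.
Compare {W1}: total 241.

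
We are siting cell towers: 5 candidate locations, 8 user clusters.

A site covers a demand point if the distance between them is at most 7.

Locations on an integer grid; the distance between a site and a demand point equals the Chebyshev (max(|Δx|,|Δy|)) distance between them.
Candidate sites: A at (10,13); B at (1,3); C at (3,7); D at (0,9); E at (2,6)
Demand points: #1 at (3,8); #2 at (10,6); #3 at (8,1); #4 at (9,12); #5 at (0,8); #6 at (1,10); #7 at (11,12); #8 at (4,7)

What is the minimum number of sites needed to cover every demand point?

Coverage sets (demand points within 7 of each site):
  A: {#1, #2, #4, #7, #8}
  B: {#1, #3, #5, #6, #8}
  C: {#1, #2, #3, #4, #5, #6, #8}
  D: {#1, #5, #6, #8}
  E: {#1, #3, #4, #5, #6, #8}
No single site covers all 8 demand points.
But {A, B} covers everything, so the minimum is 2.

2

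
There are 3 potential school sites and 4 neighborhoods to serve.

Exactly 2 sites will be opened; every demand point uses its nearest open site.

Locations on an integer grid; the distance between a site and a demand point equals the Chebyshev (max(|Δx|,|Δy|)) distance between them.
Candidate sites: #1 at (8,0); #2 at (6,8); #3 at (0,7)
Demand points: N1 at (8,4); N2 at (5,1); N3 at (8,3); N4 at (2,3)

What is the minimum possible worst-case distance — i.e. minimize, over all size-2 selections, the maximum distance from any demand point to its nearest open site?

Open {#1, #3}.
  Farthest demand point is N1 at distance 4 (to #1); all others are ≤ 4.
With {#1, #2} the worst case is 5.
With {#2, #3} the worst case is 6.
No size-2 selection achieves below 4.

4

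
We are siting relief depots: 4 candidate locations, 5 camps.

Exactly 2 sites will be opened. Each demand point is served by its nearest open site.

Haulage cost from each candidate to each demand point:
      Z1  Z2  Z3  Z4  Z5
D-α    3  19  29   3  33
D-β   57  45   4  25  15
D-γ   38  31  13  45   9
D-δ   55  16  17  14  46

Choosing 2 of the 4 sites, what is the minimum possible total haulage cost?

44

Open {D-α, D-β}.
  Z1→D-α 3, Z2→D-α 19, Z3→D-β 4, Z4→D-α 3, Z5→D-β 15  ⇒ total 44.
Compare {D-α, D-γ}: total 47.
Compare {D-α, D-δ}: total 72.
No size-2 selection does better; minimum is 44.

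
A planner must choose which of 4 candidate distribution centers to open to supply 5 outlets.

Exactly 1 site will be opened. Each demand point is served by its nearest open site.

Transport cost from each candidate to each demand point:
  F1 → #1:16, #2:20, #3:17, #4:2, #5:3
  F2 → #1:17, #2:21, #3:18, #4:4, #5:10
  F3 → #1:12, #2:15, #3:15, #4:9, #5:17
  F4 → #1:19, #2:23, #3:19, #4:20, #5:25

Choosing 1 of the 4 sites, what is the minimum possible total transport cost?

Open {F1}.
  #1→F1 16, #2→F1 20, #3→F1 17, #4→F1 2, #5→F1 3  ⇒ total 58.
Compare {F3}: total 68.
Compare {F2}: total 70.
No size-1 selection does better; minimum is 58.

58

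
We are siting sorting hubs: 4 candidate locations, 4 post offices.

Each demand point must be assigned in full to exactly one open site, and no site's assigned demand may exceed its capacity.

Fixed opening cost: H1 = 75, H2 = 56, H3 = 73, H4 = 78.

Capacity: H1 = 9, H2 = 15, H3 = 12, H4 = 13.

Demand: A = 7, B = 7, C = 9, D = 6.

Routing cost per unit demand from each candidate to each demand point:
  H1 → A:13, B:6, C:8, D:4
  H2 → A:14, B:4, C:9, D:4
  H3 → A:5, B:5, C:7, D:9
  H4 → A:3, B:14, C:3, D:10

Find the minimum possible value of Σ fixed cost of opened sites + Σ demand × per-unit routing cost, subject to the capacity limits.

321

Open {H2, H3, H4}; cheapest assignment that respects the capacities:
  H2 (cap 15, load 13): B, D — cost 7×4 + 6×4 = 52
  H3 (cap 12, load 7): A — cost 7×5 = 35
  H4 (cap 13, load 9): C — cost 9×3 = 27
  Shipping 114, fixed 207 → total 321.
  Any other capacity-feasible assignment to {H2, H3, H4} ships for at least 114.
Compare {H1, H2, H4}: its best feasible assignment gives total 354.
Compare {H1, H2, H3}: its best feasible assignment gives total 363.
Every other set of open sites that can feasibly serve all demand totals ≥ 354 even under its best assignment. Minimum: 321.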